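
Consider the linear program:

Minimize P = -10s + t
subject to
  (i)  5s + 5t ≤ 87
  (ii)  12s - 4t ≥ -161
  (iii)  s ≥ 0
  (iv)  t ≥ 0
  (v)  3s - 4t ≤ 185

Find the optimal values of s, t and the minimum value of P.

s = 87/5, t = 0, minimum P = -174

Vertices and P = -10s + t:
  (0, 87/5) → P = 87/5
  (87/5, 0) → P = -174
  (0, 0) → P = 0

The optimum lies where 5s + 5t = 87 and t = 0.
Solving simultaneously gives s = 87/5, t = 0.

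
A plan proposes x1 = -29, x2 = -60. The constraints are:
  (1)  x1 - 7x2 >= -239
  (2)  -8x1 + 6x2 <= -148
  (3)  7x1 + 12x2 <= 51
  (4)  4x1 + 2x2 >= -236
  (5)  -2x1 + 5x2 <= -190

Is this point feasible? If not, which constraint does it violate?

not feasible — violates (2)

Constraint (2): -8x1 + 6x2 = -128, which is not ≤ -148. All other constraints are satisfied.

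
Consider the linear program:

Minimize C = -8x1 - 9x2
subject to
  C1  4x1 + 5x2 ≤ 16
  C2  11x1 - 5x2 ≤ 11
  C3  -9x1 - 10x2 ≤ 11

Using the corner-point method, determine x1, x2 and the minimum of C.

Corner points and C = -8x1 - 9x2:
  (9/5, 44/25) → C = -756/25
  (-43, 188/5) → C = 28/5
  (11/31, -44/31) → C = 308/31

x1 = 9/5, x2 = 44/25, minimum C = -756/25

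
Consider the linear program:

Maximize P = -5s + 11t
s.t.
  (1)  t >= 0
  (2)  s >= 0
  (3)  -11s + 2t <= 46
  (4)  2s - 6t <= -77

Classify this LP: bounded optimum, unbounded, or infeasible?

From the feasible point (0, 23), moving in the direction (2, 11) keeps every constraint satisfied while P increases without bound.

unbounded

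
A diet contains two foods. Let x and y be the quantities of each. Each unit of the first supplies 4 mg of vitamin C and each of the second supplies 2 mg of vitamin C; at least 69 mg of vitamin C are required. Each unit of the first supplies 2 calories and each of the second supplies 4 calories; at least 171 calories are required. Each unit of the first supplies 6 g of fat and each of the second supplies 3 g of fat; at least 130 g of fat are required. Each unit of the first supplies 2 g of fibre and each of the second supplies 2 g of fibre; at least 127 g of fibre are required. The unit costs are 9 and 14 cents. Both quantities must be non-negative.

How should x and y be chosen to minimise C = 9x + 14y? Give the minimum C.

Feasible corners and C = 9x + 14y:
  (0, 127/2) → C = 889
  (171/2, 0) → C = 1539/2
  (83/2, 22) → C = 1363/2
The feasible region is unbounded (it extends along (0, 1), (1, 0)), but C strictly increases along every unbounded feasible direction, so there is no improving ray and the minimum is attained at a vertex.

x = 83/2, y = 22, minimum C = 1363/2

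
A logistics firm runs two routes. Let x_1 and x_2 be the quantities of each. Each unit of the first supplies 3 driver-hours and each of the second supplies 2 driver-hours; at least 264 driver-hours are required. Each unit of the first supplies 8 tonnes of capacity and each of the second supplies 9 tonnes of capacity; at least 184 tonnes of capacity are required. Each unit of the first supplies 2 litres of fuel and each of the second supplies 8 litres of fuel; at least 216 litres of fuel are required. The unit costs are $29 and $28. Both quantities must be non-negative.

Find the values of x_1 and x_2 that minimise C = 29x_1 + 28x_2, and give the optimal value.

Vertices and C = 29x_1 + 28x_2:
  (0, 132) → C = 3696
  (108, 0) → C = 3132
  (84, 6) → C = 2604
The feasible region is unbounded (it extends along (0, 1), (1, 0)), but C strictly increases along every unbounded feasible direction, so there is no improving ray and the minimum is attained at a vertex.

x_1 = 84, x_2 = 6, minimum C = 2604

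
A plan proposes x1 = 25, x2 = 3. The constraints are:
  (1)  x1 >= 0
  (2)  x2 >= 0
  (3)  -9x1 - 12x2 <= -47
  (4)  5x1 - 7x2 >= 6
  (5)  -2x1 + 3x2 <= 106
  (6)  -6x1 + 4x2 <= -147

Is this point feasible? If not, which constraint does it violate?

Constraint (6): -6x1 + 4x2 = -138, which is not ≤ -147. All other constraints are satisfied.

not feasible — violates (6)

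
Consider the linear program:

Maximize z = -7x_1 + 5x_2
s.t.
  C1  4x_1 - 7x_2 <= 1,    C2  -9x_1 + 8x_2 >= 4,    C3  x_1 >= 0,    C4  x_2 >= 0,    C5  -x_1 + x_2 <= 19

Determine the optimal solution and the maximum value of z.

Vertices and z = -7x_1 + 5x_2:
  (0, 1/2) → z = 5/2
  (148, 167) → z = -201
  (0, 19) → z = 95

x_1 = 0, x_2 = 19, maximum z = 95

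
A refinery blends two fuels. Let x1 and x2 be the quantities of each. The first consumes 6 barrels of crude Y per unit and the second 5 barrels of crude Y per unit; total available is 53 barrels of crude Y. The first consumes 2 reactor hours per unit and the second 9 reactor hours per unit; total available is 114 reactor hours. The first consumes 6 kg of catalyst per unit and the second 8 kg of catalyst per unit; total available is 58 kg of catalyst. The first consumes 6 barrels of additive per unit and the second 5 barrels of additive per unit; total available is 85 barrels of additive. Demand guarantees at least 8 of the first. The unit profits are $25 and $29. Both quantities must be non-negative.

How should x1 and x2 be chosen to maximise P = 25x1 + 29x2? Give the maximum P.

x1 = 8, x2 = 1, maximum P = 229

Extreme points and P = 25x1 + 29x2:
  (53/6, 0) → P = 1325/6
  (8, 0) → P = 200
  (8, 1) → P = 229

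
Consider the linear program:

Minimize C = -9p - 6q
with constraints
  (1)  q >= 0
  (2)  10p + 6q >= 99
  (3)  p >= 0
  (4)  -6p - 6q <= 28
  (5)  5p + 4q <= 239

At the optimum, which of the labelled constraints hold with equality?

(1) and (5)

Feasible corners and C = -9p - 6q:
  (99/10, 0) → C = -891/10
  (239/5, 0) → C = -2151/5
  (0, 33/2) → C = -99
  (0, 239/4) → C = -717/2

The minimum is at (239/5, 0). Substituting into each constraint, equality holds for (1) and (5); the remaining constraints have slack.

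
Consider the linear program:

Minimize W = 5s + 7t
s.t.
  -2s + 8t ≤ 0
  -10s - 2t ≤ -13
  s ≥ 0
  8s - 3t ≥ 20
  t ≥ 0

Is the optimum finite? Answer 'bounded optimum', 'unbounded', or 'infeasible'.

Feasible corners and W = 5s + 7t:
  (80/29, 20/29) → W = 540/29
  (5/2, 0) → W = 25/2
The feasible region has finitely many vertices and no improving ray; the minimum is 25/2 at (5/2, 0).

bounded optimum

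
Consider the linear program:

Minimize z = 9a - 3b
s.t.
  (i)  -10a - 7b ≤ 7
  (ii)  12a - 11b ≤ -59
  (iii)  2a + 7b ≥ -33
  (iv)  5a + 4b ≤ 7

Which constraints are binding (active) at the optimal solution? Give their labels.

(i) and (iv)

Feasible corners and z = 9a - 3b:
  (-245/97, 253/97) → z = -2964/97
  (-77/5, 21) → z = -1008/5
  (-159/103, 379/103) → z = -2568/103

The minimum is at (-77/5, 21). Substituting into each constraint, equality holds for (i) and (iv); the remaining constraints have slack.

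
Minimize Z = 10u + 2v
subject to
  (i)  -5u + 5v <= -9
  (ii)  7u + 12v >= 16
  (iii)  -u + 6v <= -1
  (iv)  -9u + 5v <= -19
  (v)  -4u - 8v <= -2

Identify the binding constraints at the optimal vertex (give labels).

(ii) and (iv)

Corner points and Z = 10u + 2v:
  (28/13, 1/13) → Z = 282/13
  (13, -25/4) → Z = 235/2
  (109/49, 10/49) → Z = 1110/49
The feasible region is unbounded (it extends along (6, 1), (2, -1)), but Z strictly increases along every unbounded feasible direction, so there is no improving ray and the minimum is attained at a vertex.

The minimum is at (28/13, 1/13). Substituting into each constraint, equality holds for (ii) and (iv); the remaining constraints have slack.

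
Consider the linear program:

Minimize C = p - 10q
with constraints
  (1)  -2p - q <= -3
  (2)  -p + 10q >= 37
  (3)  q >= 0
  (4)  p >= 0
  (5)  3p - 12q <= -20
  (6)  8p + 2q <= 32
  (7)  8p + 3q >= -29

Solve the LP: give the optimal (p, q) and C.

Corner points and C = p - 10q:
  (0, 37/10) → C = -37
  (3, 4) → C = -37
  (0, 16) → C = -160

At the optimal vertex, p = 0 and 8p + 2q = 32.
Solving simultaneously gives p = 0, q = 16.

p = 0, q = 16, minimum C = -160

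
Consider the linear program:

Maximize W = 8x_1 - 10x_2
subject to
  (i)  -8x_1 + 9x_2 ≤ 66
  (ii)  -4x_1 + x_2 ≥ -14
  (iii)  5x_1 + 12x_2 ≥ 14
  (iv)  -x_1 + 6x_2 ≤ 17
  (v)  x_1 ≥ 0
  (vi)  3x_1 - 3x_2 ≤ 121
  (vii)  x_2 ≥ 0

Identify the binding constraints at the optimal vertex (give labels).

Vertices and W = 8x_1 - 10x_2:
  (101/23, 82/23) → W = -12/23
  (7/2, 0) → W = 28
  (0, 7/6) → W = -35/3
  (14/5, 0) → W = 112/5
  (0, 17/6) → W = -85/3

The maximum is at (7/2, 0). Substituting into each constraint, equality holds for (ii) and (vii); the remaining constraints have slack.

(ii) and (vii)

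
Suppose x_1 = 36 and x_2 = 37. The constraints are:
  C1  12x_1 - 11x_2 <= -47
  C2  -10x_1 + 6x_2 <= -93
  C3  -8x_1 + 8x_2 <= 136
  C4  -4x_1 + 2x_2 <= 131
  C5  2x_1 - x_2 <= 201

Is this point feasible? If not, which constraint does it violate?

Constraint C1: 12x_1 - 11x_2 = 25, which is not ≤ -47. All other constraints are satisfied.

not feasible — violates C1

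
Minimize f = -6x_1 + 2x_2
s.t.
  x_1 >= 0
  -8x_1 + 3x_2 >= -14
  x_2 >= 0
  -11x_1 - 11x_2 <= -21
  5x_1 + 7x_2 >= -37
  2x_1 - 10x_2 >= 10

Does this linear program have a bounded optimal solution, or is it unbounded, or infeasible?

infeasible

The boundaries x_1 = 0 and -11x_1 - 11x_2 = -21 meet at (0, 21/11), but that point violates 2x_1 - 10x_2 ≥ 10. Every candidate vertex is excluded by some other constraint, so the feasible region is empty.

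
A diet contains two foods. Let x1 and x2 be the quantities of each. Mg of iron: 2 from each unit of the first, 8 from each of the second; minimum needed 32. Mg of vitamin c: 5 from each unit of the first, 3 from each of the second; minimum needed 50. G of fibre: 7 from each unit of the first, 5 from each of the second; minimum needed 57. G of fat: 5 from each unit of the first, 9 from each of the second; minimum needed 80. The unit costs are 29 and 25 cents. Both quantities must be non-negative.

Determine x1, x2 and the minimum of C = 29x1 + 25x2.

Feasible corners and C = 29x1 + 25x2:
  (0, 50/3) → C = 1250/3
  (16, 0) → C = 464
  (7, 5) → C = 328
The feasible region is unbounded (it extends along (0, 1), (1, 0)), but C strictly increases along every unbounded feasible direction, so there is no improving ray and the minimum is attained at a vertex.

At the optimal vertex, 5x1 + 3x2 = 50 and 5x1 + 9x2 = 80.
Solving simultaneously gives x1 = 7, x2 = 5.

x1 = 7, x2 = 5, minimum C = 328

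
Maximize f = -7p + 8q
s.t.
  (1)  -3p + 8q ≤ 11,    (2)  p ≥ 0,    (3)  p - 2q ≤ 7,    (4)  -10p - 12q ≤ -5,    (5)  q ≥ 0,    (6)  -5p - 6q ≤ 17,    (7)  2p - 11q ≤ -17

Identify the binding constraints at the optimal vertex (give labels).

Corner points and f = -7p + 8q:
  (39, 16) → f = -145
  (15/17, 29/17) → f = 127/17
  (111/7, 31/7) → f = -529/7

The maximum is at (15/17, 29/17). Substituting into each constraint, equality holds for (1) and (7); the remaining constraints have slack.

(1) and (7)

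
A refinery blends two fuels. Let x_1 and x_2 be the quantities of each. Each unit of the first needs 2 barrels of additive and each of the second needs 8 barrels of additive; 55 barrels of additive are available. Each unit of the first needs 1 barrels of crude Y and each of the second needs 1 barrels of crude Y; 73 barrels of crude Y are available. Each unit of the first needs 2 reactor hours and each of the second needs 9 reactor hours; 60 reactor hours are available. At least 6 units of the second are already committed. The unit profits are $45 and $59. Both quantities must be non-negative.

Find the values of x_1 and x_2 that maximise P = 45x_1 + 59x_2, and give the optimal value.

Feasible corners and P = 45x_1 + 59x_2:
  (0, 20/3) → P = 1180/3
  (0, 6) → P = 354
  (3, 6) → P = 489

At the optimal vertex, 2x_1 + 9x_2 = 60 and x_2 = 6.
Solving simultaneously gives x_1 = 3, x_2 = 6.

x_1 = 3, x_2 = 6, maximum P = 489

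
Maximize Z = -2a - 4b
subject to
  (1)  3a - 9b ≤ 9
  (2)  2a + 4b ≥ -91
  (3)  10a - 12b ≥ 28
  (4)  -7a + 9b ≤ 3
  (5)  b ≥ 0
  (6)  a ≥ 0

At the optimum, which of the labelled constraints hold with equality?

Feasible corners and Z = -2a - 4b:
  (3, 0) → Z = -6
  (48, 113/3) → Z = -740/3
  (14/5, 0) → Z = -28/5
The feasible region is unbounded (it extends along (3, 1), (9, 7)), but Z strictly decreases along every unbounded feasible direction, so there is no improving ray and the maximum is attained at a vertex.

The maximum is at (14/5, 0). Substituting into each constraint, equality holds for (3) and (5); the remaining constraints have slack.

(3) and (5)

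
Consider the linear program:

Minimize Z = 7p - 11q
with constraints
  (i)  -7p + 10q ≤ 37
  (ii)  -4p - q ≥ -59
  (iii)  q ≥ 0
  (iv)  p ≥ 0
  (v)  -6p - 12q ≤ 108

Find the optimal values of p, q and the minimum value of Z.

Corner points and Z = 7p - 11q:
  (553/47, 561/47) → Z = -2300/47
  (0, 37/10) → Z = -407/10
  (59/4, 0) → Z = 413/4
  (0, 0) → Z = 0

The optimum lies where -7p + 10q = 37 and -4p - q = -59.
Solving simultaneously gives p = 553/47, q = 561/47.

p = 553/47, q = 561/47, minimum Z = -2300/47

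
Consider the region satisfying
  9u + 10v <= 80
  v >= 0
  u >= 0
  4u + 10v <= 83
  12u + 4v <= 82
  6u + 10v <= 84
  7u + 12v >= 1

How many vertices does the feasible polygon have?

5

Intersecting each pair of boundary lines and keeping only the points that satisfy every inequality leaves:
  (0, 8)
  (125/21, 37/14)
  (41/6, 0)
  (1/7, 0)
  (0, 1/12)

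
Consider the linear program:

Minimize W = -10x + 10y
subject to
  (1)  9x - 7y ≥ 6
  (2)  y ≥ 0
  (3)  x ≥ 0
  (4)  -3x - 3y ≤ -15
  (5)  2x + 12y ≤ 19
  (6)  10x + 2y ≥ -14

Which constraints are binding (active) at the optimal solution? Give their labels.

(2) and (5)

Extreme points and W = -10x + 10y:
  (5, 0) → W = -50
  (19/2, 0) → W = -95
  (41/10, 9/10) → W = -32

The minimum is at (19/2, 0). Substituting into each constraint, equality holds for (2) and (5); the remaining constraints have slack.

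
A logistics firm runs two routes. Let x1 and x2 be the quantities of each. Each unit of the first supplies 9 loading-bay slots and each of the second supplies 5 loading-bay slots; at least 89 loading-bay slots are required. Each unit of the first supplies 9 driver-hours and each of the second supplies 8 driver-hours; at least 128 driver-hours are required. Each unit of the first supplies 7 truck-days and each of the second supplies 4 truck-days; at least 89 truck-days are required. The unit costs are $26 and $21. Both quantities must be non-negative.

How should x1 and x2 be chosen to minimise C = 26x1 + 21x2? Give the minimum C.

Extreme points and C = 26x1 + 21x2:
  (0, 89/4) → C = 1869/4
  (128/9, 0) → C = 3328/9
  (10, 19/4) → C = 1439/4
The feasible region is unbounded (it extends along (0, 1), (1, 0)), but C strictly increases along every unbounded feasible direction, so there is no improving ray and the minimum is attained at a vertex.

The binding constraints are 9x1 + 8x2 = 128 and 7x1 + 4x2 = 89.
Solving simultaneously gives x1 = 10, x2 = 19/4.

x1 = 10, x2 = 19/4, minimum C = 1439/4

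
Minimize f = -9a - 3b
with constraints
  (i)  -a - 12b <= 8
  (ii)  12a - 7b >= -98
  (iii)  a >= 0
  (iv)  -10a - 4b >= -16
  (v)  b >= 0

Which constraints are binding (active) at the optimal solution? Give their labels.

Corner points and f = -9a - 3b:
  (0, 4) → f = -12
  (0, 0) → f = 0
  (8/5, 0) → f = -72/5

The minimum is at (8/5, 0). Substituting into each constraint, equality holds for (iv) and (v); the remaining constraints have slack.

(iv) and (v)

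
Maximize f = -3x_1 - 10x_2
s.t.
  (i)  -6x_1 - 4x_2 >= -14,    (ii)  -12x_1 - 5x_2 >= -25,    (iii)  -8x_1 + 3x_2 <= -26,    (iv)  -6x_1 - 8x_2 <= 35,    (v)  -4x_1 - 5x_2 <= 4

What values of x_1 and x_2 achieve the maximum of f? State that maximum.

x_1 = 29/8, x_2 = -37/10, maximum f = 209/8

Feasible corners and f = -3x_1 - 10x_2:
  (205/76, -28/19) → f = 505/76
  (29/8, -37/10) → f = 209/8
  (59/26, -34/13) → f = 503/26

At the optimal vertex, -12x_1 - 5x_2 = -25 and -4x_1 - 5x_2 = 4.
Solving simultaneously gives x_1 = 29/8, x_2 = -37/10.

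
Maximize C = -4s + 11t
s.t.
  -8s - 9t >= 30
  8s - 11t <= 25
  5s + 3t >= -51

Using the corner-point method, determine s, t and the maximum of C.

Corner points and C = -4s + 11t:
  (-21/32, -11/4) → C = -221/8
  (-123/7, 86/7) → C = 1438/7
  (-486/79, -533/79) → C = -3919/79

s = -123/7, t = 86/7, maximum C = 1438/7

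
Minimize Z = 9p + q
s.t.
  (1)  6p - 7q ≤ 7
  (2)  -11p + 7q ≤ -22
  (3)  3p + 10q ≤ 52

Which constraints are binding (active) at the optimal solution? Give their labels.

(1) and (2)

Feasible corners and Z = 9p + q:
  (3, 11/7) → Z = 200/7
  (434/81, 97/27) → Z = 1399/27
  (584/131, 506/131) → Z = 5762/131

The minimum is at (3, 11/7). Substituting into each constraint, equality holds for (1) and (2); the remaining constraints have slack.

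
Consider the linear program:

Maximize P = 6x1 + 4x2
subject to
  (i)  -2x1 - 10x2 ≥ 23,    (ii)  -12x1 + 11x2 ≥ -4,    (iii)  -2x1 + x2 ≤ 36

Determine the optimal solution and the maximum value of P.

Corner points and P = 6x1 + 4x2:
  (-3/2, -2) → P = -17
  (-383/22, 13/11) → P = -1097/11
  (-40, -44) → P = -416

The optimum lies where -2x1 - 10x2 = 23 and -12x1 + 11x2 = -4.
Solving simultaneously gives x1 = -3/2, x2 = -2.

x1 = -3/2, x2 = -2, maximum P = -17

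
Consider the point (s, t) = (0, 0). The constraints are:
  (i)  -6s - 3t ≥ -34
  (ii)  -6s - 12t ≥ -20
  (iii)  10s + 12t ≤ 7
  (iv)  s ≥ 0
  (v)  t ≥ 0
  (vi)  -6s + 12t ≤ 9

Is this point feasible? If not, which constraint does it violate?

(i): 0 ≥ -34 ✓
(ii): 0 ≥ -20 ✓
(iii): 0 ≤ 7 ✓
(iv): 0 ≥ 0 ✓
(v): 0 ≥ 0 ✓
(vi): 0 ≤ 9 ✓

feasible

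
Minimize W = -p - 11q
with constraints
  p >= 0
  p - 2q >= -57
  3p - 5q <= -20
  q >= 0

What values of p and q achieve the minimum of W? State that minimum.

Extreme points and W = -p - 11q:
  (0, 57/2) → W = -627/2
  (0, 4) → W = -44
  (245, 151) → W = -1906

The optimum lies where p - 2q = -57 and 3p - 5q = -20.
Solving simultaneously gives p = 245, q = 151.

p = 245, q = 151, minimum W = -1906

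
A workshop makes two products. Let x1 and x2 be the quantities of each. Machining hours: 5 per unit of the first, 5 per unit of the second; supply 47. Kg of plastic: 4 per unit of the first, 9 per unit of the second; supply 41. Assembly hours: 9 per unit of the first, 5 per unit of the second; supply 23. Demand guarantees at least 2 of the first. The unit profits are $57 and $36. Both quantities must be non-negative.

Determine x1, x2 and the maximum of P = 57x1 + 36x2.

Feasible corners and P = 57x1 + 36x2:
  (23/9, 0) → P = 437/3
  (2, 0) → P = 114
  (2, 1) → P = 150

At the optimal vertex, 9x1 + 5x2 = 23 and x1 = 2.
Solving simultaneously gives x1 = 2, x2 = 1.

x1 = 2, x2 = 1, maximum P = 150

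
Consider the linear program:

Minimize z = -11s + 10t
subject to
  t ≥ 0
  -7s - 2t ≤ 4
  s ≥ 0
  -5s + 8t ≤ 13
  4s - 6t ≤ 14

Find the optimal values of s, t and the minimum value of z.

Vertices and z = -11s + 10t:
  (0, 0) → z = 0
  (7/2, 0) → z = -77/2
  (0, 13/8) → z = 65/4
  (95, 61) → z = -435

The binding constraints are -5s + 8t = 13 and 4s - 6t = 14.
Solving simultaneously gives s = 95, t = 61.

s = 95, t = 61, minimum z = -435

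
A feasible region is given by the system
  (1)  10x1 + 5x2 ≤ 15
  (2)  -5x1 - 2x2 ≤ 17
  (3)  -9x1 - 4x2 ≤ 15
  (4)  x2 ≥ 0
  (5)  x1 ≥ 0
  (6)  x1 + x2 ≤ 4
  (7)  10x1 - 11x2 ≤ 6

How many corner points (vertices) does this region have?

4

Pairwise boundary intersections that survive every other constraint:
  (0, 3)
  (39/32, 9/16)
  (0, 0)
  (3/5, 0)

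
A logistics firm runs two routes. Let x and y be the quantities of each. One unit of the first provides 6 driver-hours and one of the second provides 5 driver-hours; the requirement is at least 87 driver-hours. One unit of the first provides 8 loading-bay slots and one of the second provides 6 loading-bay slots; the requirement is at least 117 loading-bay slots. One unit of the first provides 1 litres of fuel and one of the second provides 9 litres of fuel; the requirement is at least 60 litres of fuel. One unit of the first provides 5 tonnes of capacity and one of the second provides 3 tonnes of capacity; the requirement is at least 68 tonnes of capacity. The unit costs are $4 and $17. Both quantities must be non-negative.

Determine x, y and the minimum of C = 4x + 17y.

Feasible corners and C = 4x + 17y:
  (0, 68/3) → C = 1156/3
  (60, 0) → C = 240
  (21/2, 11/2) → C = 271/2
  (19/2, 41/6) → C = 925/6
The feasible region is unbounded (it extends along (0, 1), (1, 0)), but C strictly increases along every unbounded feasible direction, so there is no improving ray and the minimum is attained at a vertex.

The binding constraints are 8x + 6y = 117 and x + 9y = 60.
Solving simultaneously gives x = 21/2, y = 11/2.

x = 21/2, y = 11/2, minimum C = 271/2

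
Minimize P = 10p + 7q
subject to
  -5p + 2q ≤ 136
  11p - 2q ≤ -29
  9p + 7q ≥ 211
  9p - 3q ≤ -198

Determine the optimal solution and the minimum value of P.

p = -10, q = 43, minimum P = 201

Extreme points and P = 10p + 7q:
  (-10, 43) → P = 201
  (4, 78) → P = 586
  (-251/30, 409/10) → P = 6079/30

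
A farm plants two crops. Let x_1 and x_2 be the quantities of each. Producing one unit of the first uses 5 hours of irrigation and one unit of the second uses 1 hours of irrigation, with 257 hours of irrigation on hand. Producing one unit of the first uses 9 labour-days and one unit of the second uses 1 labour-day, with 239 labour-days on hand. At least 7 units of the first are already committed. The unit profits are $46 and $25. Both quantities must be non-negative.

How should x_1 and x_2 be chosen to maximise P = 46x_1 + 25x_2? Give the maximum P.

x_1 = 7, x_2 = 176, maximum P = 4722

Feasible corners and P = 46x_1 + 25x_2:
  (239/9, 0) → P = 10994/9
  (7, 0) → P = 322
  (7, 176) → P = 4722

The optimum lies where 9x_1 + x_2 = 239 and x_1 = 7.
Solving simultaneously gives x_1 = 7, x_2 = 176.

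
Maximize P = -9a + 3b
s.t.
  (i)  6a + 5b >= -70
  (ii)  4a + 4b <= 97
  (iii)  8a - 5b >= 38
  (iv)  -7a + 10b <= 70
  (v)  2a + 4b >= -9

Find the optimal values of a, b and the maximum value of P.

Feasible corners and P = -9a + 3b:
  (49/4, 12) → P = -297/4
  (53, -115/4) → P = -2253/4
  (107/42, -74/21) → P = -67/2

The optimum lies where 8a - 5b = 38 and 2a + 4b = -9.
Solving simultaneously gives a = 107/42, b = -74/21.

a = 107/42, b = -74/21, maximum P = -67/2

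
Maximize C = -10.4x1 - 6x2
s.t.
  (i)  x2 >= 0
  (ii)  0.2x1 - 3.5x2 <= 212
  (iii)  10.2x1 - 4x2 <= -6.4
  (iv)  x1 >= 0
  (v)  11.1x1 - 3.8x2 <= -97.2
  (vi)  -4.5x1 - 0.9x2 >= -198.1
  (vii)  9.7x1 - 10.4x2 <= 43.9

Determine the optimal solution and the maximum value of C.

The optimum lies where x1 = 0 and 11.1x1 - 3.8x2 = -97.2.
Solving simultaneously gives x1 = 0, x2 = 486/19.

x1 = 0, x2 = 486/19, maximum C = -2916/19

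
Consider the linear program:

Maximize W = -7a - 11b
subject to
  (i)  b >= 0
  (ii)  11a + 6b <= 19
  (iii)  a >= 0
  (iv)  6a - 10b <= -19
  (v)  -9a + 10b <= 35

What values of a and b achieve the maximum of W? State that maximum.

Vertices and W = -7a - 11b:
  (0, 19/6) → W = -209/6
  (38/73, 323/146) → W = -4085/146
  (0, 19/10) → W = -209/10

At the optimal vertex, a = 0 and 6a - 10b = -19.
Solving simultaneously gives a = 0, b = 19/10.

a = 0, b = 19/10, maximum W = -209/10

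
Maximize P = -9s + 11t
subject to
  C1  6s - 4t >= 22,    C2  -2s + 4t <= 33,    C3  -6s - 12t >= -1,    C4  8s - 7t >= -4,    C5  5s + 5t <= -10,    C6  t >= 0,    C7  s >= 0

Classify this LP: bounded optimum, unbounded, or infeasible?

The boundaries 6s - 4t = 22 and 5s + 5t = -10 meet at (7/5, -17/5), but that point violates t ≥ 0. Every candidate vertex is excluded by some other constraint, so the feasible region is empty.

infeasible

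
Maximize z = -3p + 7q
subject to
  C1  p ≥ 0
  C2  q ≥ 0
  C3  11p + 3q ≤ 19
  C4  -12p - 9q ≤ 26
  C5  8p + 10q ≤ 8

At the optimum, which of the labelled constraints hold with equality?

Feasible corners and z = -3p + 7q:
  (0, 0) → z = 0
  (0, 4/5) → z = 28/5
  (1, 0) → z = -3

The maximum is at (0, 4/5). Substituting into each constraint, equality holds for C1 and C5; the remaining constraints have slack.

C1 and C5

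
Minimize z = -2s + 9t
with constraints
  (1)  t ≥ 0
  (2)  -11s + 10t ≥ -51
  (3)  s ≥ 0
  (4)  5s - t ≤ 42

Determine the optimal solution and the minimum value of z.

Feasible corners and z = -2s + 9t:
  (51/11, 0) → z = -102/11
  (0, 0) → z = 0
  (123/13, 69/13) → z = 375/13
The feasible region is unbounded (it extends along (0, 1), (1, 5)), but z strictly increases along every unbounded feasible direction, so there is no improving ray and the minimum is attained at a vertex.

s = 51/11, t = 0, minimum z = -102/11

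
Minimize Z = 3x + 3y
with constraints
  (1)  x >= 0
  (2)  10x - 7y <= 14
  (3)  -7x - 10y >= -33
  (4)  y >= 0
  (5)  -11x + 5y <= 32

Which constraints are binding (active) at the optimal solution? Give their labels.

Feasible corners and Z = 3x + 3y:
  (0, 33/10) → Z = 99/10
  (0, 0) → Z = 0
  (371/149, 232/149) → Z = 1809/149
  (7/5, 0) → Z = 21/5

The minimum is at (0, 0). Substituting into each constraint, equality holds for (1) and (4); the remaining constraints have slack.

(1) and (4)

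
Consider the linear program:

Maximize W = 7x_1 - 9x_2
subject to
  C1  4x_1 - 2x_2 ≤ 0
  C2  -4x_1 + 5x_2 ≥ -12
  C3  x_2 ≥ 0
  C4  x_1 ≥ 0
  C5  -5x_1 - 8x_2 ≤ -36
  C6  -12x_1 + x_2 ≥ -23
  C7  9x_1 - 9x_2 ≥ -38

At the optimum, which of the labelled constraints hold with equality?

Feasible corners and W = 7x_1 - 9x_2:
  (12/7, 24/7) → W = -132/7
  (23/10, 23/5) → W = -253/10
  (20/117, 514/117) → W = -4486/117
  (245/99, 221/33) → W = -4252/99

The maximum is at (12/7, 24/7). Substituting into each constraint, equality holds for C1 and C5; the remaining constraints have slack.

C1 and C5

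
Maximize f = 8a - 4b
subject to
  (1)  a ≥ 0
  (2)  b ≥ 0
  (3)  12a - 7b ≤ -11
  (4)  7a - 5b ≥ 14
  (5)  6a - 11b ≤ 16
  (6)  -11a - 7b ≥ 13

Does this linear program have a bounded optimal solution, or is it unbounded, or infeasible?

infeasible

The boundaries 6a - 11b = 16 and -11a - 7b = 13 meet at (-31/163, -254/163), but that point violates a ≥ 0. Every candidate vertex is excluded by some other constraint, so the feasible region is empty.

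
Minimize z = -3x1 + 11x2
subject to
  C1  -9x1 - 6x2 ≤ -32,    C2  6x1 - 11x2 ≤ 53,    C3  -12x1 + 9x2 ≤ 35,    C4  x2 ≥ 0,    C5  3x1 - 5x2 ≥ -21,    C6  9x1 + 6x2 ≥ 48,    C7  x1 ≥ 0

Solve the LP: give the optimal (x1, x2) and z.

x1 = 53/6, x2 = 0, minimum z = -53/2

Corner points and z = -3x1 + 11x2:
  (53/6, 0) → z = -53/2
  (16/3, 0) → z = -16
  (38/21, 37/7) → z = 369/7
The feasible region is unbounded (it extends along (5, 3), (11, 6)), but z strictly increases along every unbounded feasible direction, so there is no improving ray and the minimum is attained at a vertex.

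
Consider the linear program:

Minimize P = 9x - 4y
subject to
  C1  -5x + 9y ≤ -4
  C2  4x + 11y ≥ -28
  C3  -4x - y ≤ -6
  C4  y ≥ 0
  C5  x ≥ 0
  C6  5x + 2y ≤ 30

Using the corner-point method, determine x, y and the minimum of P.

Feasible corners and P = 9x - 4y:
  (58/41, 14/41) → P = 466/41
  (278/55, 26/11) → P = 1982/55
  (3/2, 0) → P = 27/2
  (6, 0) → P = 54

x = 58/41, y = 14/41, minimum P = 466/41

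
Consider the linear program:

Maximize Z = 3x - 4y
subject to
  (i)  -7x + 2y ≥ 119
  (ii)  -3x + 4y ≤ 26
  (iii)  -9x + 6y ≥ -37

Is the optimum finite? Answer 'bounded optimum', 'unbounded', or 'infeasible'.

unbounded

From the feasible point (-212/11, -175/22), moving in the direction (-6, -9) keeps every constraint satisfied while Z increases without bound.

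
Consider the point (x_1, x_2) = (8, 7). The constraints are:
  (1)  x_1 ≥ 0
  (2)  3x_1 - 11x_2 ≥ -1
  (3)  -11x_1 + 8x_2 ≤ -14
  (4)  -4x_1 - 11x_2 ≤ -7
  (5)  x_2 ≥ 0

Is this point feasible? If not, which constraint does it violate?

not feasible — violates (2)

Constraint (2): 3x_1 - 11x_2 = -53, which is not ≥ -1. All other constraints are satisfied.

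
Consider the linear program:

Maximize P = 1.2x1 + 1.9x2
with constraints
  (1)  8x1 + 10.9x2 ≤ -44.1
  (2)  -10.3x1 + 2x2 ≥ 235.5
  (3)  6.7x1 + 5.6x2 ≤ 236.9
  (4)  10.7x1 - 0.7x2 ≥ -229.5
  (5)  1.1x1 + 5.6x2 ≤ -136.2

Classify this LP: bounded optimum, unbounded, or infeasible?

The boundaries 8x1 + 10.9x2 = -44.1 and -10.3x1 + 2x2 = 235.5 meet at (-265515/12827, 142977/12827), but that point violates 1.1x1 + 5.6x2 ≤ -136.2. Every candidate vertex is excluded by some other constraint, so the feasible region is empty.

infeasible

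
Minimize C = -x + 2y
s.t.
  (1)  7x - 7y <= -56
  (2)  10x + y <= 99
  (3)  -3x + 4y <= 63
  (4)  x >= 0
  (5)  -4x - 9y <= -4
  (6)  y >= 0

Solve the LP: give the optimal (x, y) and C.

Extreme points and C = -x + 2y:
  (91/11, 179/11) → C = 267/11
  (0, 8) → C = 16
  (333/43, 927/43) → C = 1521/43
  (0, 63/4) → C = 63/2

At the optimal vertex, 7x - 7y = -56 and x = 0.
Solving simultaneously gives x = 0, y = 8.

x = 0, y = 8, minimum C = 16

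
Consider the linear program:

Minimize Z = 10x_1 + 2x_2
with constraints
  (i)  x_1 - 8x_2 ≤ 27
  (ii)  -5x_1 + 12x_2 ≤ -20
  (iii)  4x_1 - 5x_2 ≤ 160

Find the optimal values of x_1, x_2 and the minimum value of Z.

Extreme points and Z = 10x_1 + 2x_2:
  (-41/7, -115/28) → Z = -935/14
  (1145/27, 52/27) → Z = 11554/27
  (1820/23, 720/23) → Z = 19640/23

The binding constraints are x_1 - 8x_2 = 27 and -5x_1 + 12x_2 = -20.
Solving simultaneously gives x_1 = -41/7, x_2 = -115/28.

x_1 = -41/7, x_2 = -115/28, minimum Z = -935/14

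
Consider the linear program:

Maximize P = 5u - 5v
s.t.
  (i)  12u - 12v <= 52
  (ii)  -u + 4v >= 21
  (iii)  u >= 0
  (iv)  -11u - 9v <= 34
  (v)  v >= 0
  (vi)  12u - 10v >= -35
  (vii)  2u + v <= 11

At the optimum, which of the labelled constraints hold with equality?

(ii) and (vii)

Extreme points and P = 5u - 5v:
  (35/19, 217/38) → P = -735/38
  (23/9, 53/9) → P = -50/3
  (75/32, 101/16) → P = -635/32

The maximum is at (23/9, 53/9). Substituting into each constraint, equality holds for (ii) and (vii); the remaining constraints have slack.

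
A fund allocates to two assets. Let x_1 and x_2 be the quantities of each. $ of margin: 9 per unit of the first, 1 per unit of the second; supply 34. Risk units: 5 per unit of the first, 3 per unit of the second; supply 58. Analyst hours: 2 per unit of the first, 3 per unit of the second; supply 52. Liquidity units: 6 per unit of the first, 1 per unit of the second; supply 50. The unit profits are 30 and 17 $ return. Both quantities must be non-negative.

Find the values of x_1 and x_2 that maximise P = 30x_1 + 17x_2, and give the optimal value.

x_1 = 2, x_2 = 16, maximum P = 332

Vertices and P = 30x_1 + 17x_2:
  (0, 0) → P = 0
  (0, 52/3) → P = 884/3
  (34/9, 0) → P = 340/3
  (2, 16) → P = 332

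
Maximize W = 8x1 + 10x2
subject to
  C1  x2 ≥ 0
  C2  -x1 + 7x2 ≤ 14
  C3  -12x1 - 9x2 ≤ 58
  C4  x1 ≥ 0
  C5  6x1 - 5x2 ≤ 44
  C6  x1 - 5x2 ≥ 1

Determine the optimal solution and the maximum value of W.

Extreme points and W = 8x1 + 10x2:
  (22/3, 0) → W = 176/3
  (1, 0) → W = 8
  (43/5, 38/25) → W = 84

The optimum lies where 6x1 - 5x2 = 44 and x1 - 5x2 = 1.
Solving simultaneously gives x1 = 43/5, x2 = 38/25.

x1 = 43/5, x2 = 38/25, maximum W = 84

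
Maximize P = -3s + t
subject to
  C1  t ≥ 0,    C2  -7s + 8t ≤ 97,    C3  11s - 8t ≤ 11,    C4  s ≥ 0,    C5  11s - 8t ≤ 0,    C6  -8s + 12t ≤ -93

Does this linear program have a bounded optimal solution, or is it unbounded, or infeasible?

The boundaries t = 0 and s = 0 meet at (0, 0), but that point violates -8s + 12t ≤ -93. Every candidate vertex is excluded by some other constraint, so the feasible region is empty.

infeasible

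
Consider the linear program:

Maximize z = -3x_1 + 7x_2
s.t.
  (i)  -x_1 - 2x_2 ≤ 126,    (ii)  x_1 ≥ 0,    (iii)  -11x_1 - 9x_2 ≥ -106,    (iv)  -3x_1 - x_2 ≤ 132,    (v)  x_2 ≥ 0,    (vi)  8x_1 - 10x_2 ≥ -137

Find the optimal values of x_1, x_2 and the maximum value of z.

x_1 = 0, x_2 = 106/9, maximum z = 742/9

Corner points and z = -3x_1 + 7x_2:
  (0, 106/9) → z = 742/9
  (0, 0) → z = 0
  (106/11, 0) → z = -318/11

At the optimal vertex, x_1 = 0 and -11x_1 - 9x_2 = -106.
Solving simultaneously gives x_1 = 0, x_2 = 106/9.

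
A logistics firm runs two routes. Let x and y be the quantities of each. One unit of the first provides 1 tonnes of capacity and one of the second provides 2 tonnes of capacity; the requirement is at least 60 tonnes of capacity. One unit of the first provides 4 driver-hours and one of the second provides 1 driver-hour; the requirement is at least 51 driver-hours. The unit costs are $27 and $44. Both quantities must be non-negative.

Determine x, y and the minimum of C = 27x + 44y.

Vertices and C = 27x + 44y:
  (0, 51) → C = 2244
  (60, 0) → C = 1620
  (6, 27) → C = 1350
The feasible region is unbounded (it extends along (0, 1), (1, 0)), but C strictly increases along every unbounded feasible direction, so there is no improving ray and the minimum is attained at a vertex.

At the optimal vertex, x + 2y = 60 and 4x + y = 51.
Solving simultaneously gives x = 6, y = 27.

x = 6, y = 27, minimum C = 1350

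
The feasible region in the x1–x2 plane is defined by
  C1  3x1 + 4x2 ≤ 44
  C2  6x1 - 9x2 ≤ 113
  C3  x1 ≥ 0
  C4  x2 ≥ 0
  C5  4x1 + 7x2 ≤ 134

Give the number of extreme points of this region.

3

The feasible vertices (each the meet of two boundaries and inside every other half-plane) are:
  (0, 11)
  (44/3, 0)
  (0, 0)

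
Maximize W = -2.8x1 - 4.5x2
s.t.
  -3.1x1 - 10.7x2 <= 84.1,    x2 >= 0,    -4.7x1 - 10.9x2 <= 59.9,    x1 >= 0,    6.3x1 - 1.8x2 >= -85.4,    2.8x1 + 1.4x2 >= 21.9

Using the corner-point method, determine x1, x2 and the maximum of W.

Extreme points and W = -2.8x1 - 4.5x2:
  (219/28, 0) → W = -219/10
  (0, 427/9) → W = -427/2
  (0, 219/14) → W = -1971/28
The feasible region is unbounded (it extends along (2, 7), (1, 0)), but W strictly decreases along every unbounded feasible direction, so there is no improving ray and the maximum is attained at a vertex.

The binding constraints are x2 = 0 and 2.8x1 + 1.4x2 = 21.9.
Solving simultaneously gives x1 = 219/28, x2 = 0.

x1 = 219/28, x2 = 0, maximum W = -219/10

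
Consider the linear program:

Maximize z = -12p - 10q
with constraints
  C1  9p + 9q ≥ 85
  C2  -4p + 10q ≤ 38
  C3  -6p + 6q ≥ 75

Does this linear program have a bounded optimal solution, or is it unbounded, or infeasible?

The boundaries 9p + 9q = 85 and -4p + 10q = 38 meet at (254/63, 341/63), but that point violates -6p + 6q ≥ 75. Every candidate vertex is excluded by some other constraint, so the feasible region is empty.

infeasible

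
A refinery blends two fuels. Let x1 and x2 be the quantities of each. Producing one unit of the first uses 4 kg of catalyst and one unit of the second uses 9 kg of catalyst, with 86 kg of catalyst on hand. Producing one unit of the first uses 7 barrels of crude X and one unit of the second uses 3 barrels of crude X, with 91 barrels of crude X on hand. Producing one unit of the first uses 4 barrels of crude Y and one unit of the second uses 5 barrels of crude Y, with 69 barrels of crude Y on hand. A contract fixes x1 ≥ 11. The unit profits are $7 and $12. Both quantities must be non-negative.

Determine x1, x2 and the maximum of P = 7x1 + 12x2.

Extreme points and P = 7x1 + 12x2:
  (13, 0) → P = 91
  (11, 0) → P = 77
  (11, 14/3) → P = 133

x1 = 11, x2 = 14/3, maximum P = 133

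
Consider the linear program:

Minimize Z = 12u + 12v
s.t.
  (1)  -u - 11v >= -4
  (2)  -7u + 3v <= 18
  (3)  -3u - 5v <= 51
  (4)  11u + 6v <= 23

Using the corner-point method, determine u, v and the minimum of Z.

The binding constraints are -7u + 3v = 18 and -3u - 5v = 51.
Solving simultaneously gives u = -243/44, v = -303/44.

u = -243/44, v = -303/44, minimum Z = -1638/11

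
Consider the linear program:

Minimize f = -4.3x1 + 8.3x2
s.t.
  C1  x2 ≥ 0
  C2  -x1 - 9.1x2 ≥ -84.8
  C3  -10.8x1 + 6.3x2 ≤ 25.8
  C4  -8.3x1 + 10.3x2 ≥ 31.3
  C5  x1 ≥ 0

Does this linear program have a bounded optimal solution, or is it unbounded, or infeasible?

bounded optimum

Extreme points and f = -4.3x1 + 8.3x2:
  (713/249, 2242/249) → f = 51809/830
  (58861/8583, 73514/8583) → f = 1190213/28610
  (0, 86/21) → f = 3569/105
  (0, 313/103) → f = 25979/1030
The feasible region has finitely many vertices and no improving ray; the minimum is 25979/1030 at (0, 313/103).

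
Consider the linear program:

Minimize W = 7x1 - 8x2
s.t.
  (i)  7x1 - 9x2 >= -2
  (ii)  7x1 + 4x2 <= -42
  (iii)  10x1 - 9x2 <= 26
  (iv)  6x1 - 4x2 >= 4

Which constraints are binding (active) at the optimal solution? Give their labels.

Corner points and W = 7x1 - 8x2:
  (-274/103, -602/103) → W = 2898/103
  (-38/13, -70/13) → W = 294/13
  (-34/7, -58/7) → W = 226/7

The minimum is at (-38/13, -70/13). Substituting into each constraint, equality holds for (ii) and (iv); the remaining constraints have slack.

(ii) and (iv)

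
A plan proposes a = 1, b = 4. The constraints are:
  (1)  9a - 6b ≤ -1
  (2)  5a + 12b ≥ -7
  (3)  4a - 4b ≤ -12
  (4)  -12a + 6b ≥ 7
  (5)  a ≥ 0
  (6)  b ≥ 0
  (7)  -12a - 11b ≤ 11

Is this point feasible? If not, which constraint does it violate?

feasible

(1): -15 ≤ -1 ✓
(2): 53 ≥ -7 ✓
(3): -12 ≤ -12 ✓
(4): 12 ≥ 7 ✓
(5): 1 ≥ 0 ✓
(6): 4 ≥ 0 ✓
(7): -56 ≤ 11 ✓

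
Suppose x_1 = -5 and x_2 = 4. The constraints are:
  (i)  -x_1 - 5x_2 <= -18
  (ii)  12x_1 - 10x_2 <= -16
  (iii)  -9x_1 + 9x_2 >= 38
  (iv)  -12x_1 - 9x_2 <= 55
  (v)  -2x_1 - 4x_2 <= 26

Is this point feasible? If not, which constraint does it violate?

Constraint (i): -x_1 - 5x_2 = -15, which is not ≤ -18. All other constraints are satisfied.

not feasible — violates (i)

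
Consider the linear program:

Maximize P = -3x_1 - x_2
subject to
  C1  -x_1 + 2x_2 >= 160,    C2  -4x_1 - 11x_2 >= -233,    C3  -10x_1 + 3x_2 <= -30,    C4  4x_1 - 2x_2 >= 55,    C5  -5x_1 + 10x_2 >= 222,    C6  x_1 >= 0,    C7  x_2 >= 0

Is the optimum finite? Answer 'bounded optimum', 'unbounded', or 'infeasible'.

infeasible

The boundaries -x_1 + 2x_2 = 160 and 4x_1 - 2x_2 = 55 meet at (215/3, 695/6), but that point violates -4x_1 - 11x_2 ≥ -233. Every candidate vertex is excluded by some other constraint, so the feasible region is empty.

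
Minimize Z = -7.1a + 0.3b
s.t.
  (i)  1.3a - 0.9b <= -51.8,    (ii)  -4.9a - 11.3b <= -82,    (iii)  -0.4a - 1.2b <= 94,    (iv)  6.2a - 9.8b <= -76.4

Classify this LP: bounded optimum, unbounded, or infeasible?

unbounded

From the feasible point (-25577/955, 18021/955), moving in the direction (0.9, 1.3) keeps every constraint satisfied while Z decreases without bound.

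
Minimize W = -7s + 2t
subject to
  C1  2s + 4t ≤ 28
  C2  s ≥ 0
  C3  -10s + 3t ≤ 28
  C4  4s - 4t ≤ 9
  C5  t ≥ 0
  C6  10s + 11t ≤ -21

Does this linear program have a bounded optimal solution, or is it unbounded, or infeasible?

The boundaries 2s + 4t = 28 and s = 0 meet at (0, 7), but that point violates 10s + 11t ≤ -21. Every candidate vertex is excluded by some other constraint, so the feasible region is empty.

infeasible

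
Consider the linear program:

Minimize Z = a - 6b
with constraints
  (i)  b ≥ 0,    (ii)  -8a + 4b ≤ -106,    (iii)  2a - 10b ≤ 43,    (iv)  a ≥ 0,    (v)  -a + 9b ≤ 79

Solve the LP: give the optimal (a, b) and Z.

Feasible corners and Z = a - 6b:
  (53/4, 0) → Z = 53/4
  (43/2, 0) → Z = 43/2
  (635/34, 369/34) → Z = -1579/34
  (1177/8, 201/8) → Z = -29/8

a = 635/34, b = 369/34, minimum Z = -1579/34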